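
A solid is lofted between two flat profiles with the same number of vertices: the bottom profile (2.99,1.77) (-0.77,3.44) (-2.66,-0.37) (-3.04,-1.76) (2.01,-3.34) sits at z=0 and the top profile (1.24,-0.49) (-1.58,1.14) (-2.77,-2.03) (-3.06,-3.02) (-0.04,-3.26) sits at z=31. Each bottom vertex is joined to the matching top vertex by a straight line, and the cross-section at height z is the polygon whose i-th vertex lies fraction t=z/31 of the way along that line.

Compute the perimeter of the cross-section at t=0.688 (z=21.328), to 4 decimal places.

Perimeter at t=0.688: 15.7393

Cross-section at t=0.688: each vertex is (1-t)·p0[i] + t·p1[i].
  v1: (1-0.688)·(2.99,1.77) + 0.688·(1.24,-0.49) = (1.7860,0.2151)
  v2: (1-0.688)·(-0.77,3.44) + 0.688·(-1.58,1.14) = (-1.3273,1.8576)
  v3: (1-0.688)·(-2.66,-0.37) + 0.688·(-2.77,-2.03) = (-2.7357,-1.5121)
  v4: (1-0.688)·(-3.04,-1.76) + 0.688·(-3.06,-3.02) = (-3.0538,-2.6269)
  v5: (1-0.688)·(2.01,-3.34) + 0.688·(-0.04,-3.26) = (0.5996,-3.2850)
Perimeter = Σ |v_{i+1} − v_i|:
  edge 1→2: √(-3.1133² + 1.6425²) = 3.5200 (running 3.5200)
  edge 2→3: √(-1.4084² + -3.3697²) = 3.6522 (running 7.1721)
  edge 3→4: √(-0.3181² + -1.1148²) = 1.1593 (running 8.3314)
  edge 4→5: √(3.6534² + -0.6581²) = 3.7122 (running 12.0436)
  edge 5→1: √(1.1864² + 3.5001²) = 3.6957 (running 15.7393)
Perimeter = 15.7393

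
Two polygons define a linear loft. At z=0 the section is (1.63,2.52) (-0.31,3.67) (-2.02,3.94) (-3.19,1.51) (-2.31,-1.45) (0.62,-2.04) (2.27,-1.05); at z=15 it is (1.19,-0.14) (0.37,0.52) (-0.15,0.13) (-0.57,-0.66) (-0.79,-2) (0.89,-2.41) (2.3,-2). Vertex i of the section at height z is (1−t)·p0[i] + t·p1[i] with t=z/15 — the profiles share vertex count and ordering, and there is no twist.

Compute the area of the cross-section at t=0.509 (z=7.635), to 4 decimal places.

Area at t=0.509: 12.8722

Cross-section at t=0.509: each vertex is (1-t)·p0[i] + t·p1[i].
  v1: (1-0.509)·(1.63,2.52) + 0.509·(1.19,-0.14) = (1.4060,1.1661)
  v2: (1-0.509)·(-0.31,3.67) + 0.509·(0.37,0.52) = (0.0361,2.0667)
  v3: (1-0.509)·(-2.02,3.94) + 0.509·(-0.15,0.13) = (-1.0682,2.0007)
  v4: (1-0.509)·(-3.19,1.51) + 0.509·(-0.57,-0.66) = (-1.8564,0.4055)
  v5: (1-0.509)·(-2.31,-1.45) + 0.509·(-0.79,-2) = (-1.5363,-1.7300)
  v6: (1-0.509)·(0.62,-2.04) + 0.509·(0.89,-2.41) = (0.7574,-2.2283)
  v7: (1-0.509)·(2.27,-1.05) + 0.509·(2.3,-2) = (2.2853,-1.5335)
Shoelace sum Σ(x_i·y_{i+1} − x_{i+1}·y_i):
  i=1: 1.4060·2.0667 − 0.0361·1.1661 = +2.8637 (running +2.8637)
  i=2: 0.0361·2.0007 − -1.0682·2.0667 = +2.2798 (running +5.1435)
  i=3: -1.0682·0.4055 − -1.8564·2.0007 = +3.2810 (running +8.4245)
  i=4: -1.8564·-1.7300 − -1.5363·0.4055 = +3.8344 (running +12.2590)
  i=5: -1.5363·-2.2283 − 0.7574·-1.7300 = +4.7337 (running +16.9927)
  i=6: 0.7574·-1.5335 − 2.2853·-2.2283 = +3.9308 (running +20.9235)
  i=7: 2.2853·1.1661 − 1.4060·-1.5335 = +4.8210 (running +25.7445)
Area = |Σ|/2 = |25.7445|/2 = 12.8722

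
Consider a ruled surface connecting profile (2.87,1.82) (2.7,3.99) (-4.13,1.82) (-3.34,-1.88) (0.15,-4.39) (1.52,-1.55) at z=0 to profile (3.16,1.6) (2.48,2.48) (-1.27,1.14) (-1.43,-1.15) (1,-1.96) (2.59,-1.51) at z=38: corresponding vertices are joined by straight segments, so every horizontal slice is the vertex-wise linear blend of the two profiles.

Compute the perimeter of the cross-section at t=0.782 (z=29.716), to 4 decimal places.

Cross-section at t=0.782: each vertex is (1-t)·p0[i] + t·p1[i].
  v1: (1-0.782)·(2.87,1.82) + 0.782·(3.16,1.6) = (3.0968,1.6480)
  v2: (1-0.782)·(2.7,3.99) + 0.782·(2.48,2.48) = (2.5280,2.8092)
  v3: (1-0.782)·(-4.13,1.82) + 0.782·(-1.27,1.14) = (-1.8935,1.2882)
  v4: (1-0.782)·(-3.34,-1.88) + 0.782·(-1.43,-1.15) = (-1.8464,-1.3091)
  v5: (1-0.782)·(0.15,-4.39) + 0.782·(1,-1.96) = (0.8147,-2.4897)
  v6: (1-0.782)·(1.52,-1.55) + 0.782·(2.59,-1.51) = (2.3567,-1.5187)
Perimeter = Σ |v_{i+1} − v_i|:
  edge 1→2: √(-0.5688² + 1.1612²) = 1.2931 (running 1.2931)
  edge 2→3: √(-4.4214² + -1.5209²) = 4.6757 (running 5.9688)
  edge 3→4: √(0.0471² + -2.5974²) = 2.5978 (running 8.5666)
  edge 4→5: √(2.6611² + -1.1806²) = 2.9112 (running 11.4778)
  edge 5→6: √(1.5420² + 0.9710²) = 1.8223 (running 13.3001)
  edge 6→1: √(0.7400² + 3.1667²) = 3.2520 (running 16.5521)
Perimeter = 16.5521

Perimeter at t=0.782: 16.5521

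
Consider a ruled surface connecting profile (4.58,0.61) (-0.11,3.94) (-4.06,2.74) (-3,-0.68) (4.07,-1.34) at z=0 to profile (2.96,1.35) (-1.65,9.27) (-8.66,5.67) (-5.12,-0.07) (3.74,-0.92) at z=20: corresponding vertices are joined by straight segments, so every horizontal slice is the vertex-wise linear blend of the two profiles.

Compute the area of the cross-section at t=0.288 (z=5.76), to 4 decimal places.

Cross-section at t=0.288: each vertex is (1-t)·p0[i] + t·p1[i].
  v1: (1-0.288)·(4.58,0.61) + 0.288·(2.96,1.35) = (4.1134,0.8231)
  v2: (1-0.288)·(-0.11,3.94) + 0.288·(-1.65,9.27) = (-0.5535,5.4750)
  v3: (1-0.288)·(-4.06,2.74) + 0.288·(-8.66,5.67) = (-5.3848,3.5838)
  v4: (1-0.288)·(-3,-0.68) + 0.288·(-5.12,-0.07) = (-3.6106,-0.5043)
  v5: (1-0.288)·(4.07,-1.34) + 0.288·(3.74,-0.92) = (3.9750,-1.2190)
Shoelace sum Σ(x_i·y_{i+1} − x_{i+1}·y_i):
  i=1: 4.1134·5.4750 − -0.5535·0.8231 = +22.9769 (running +22.9769)
  i=2: -0.5535·3.5838 − -5.3848·5.4750 = +27.4983 (running +50.4751)
  i=3: -5.3848·-0.5043 − -3.6106·3.5838 = +15.6553 (running +66.1305)
  i=4: -3.6106·-1.2190 − 3.9750·-0.5043 = +6.4061 (running +72.5365)
  i=5: 3.9750·0.8231 − 4.1134·-1.2190 = +8.2863 (running +80.8228)
Area = |Σ|/2 = |80.8228|/2 = 40.4114

Area at t=0.288: 40.4114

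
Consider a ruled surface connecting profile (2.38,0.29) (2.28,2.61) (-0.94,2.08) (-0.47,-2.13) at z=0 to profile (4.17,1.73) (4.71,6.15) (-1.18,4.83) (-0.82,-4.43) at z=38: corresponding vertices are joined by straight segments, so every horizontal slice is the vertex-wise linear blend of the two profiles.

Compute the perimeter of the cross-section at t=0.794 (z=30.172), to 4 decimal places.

Cross-section at t=0.794: each vertex is (1-t)·p0[i] + t·p1[i].
  v1: (1-0.794)·(2.38,0.29) + 0.794·(4.17,1.73) = (3.8013,1.4334)
  v2: (1-0.794)·(2.28,2.61) + 0.794·(4.71,6.15) = (4.2094,5.4208)
  v3: (1-0.794)·(-0.94,2.08) + 0.794·(-1.18,4.83) = (-1.1306,4.2635)
  v4: (1-0.794)·(-0.47,-2.13) + 0.794·(-0.82,-4.43) = (-0.7479,-3.9562)
Perimeter = Σ |v_{i+1} − v_i|:
  edge 1→2: √(0.4082² + 3.9874²) = 4.0082 (running 4.0082)
  edge 2→3: √(-5.3400² + -1.1573²) = 5.4639 (running 9.4722)
  edge 3→4: √(0.3827² + -8.2197²) = 8.2286 (running 17.7008)
  edge 4→1: √(4.5492² + 5.3896²) = 7.0528 (running 24.7536)
Perimeter = 24.7536

Perimeter at t=0.794: 24.7536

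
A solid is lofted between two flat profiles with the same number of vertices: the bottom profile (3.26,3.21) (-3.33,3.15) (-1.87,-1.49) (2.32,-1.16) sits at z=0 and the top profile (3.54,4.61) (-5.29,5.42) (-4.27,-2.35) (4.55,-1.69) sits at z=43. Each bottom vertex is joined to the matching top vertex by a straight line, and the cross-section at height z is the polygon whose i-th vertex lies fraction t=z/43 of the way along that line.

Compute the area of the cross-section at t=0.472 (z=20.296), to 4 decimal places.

Cross-section at t=0.472: each vertex is (1-t)·p0[i] + t·p1[i].
  v1: (1-0.472)·(3.26,3.21) + 0.472·(3.54,4.61) = (3.3922,3.8708)
  v2: (1-0.472)·(-3.33,3.15) + 0.472·(-5.29,5.42) = (-4.2551,4.2214)
  v3: (1-0.472)·(-1.87,-1.49) + 0.472·(-4.27,-2.35) = (-3.0028,-1.8959)
  v4: (1-0.472)·(2.32,-1.16) + 0.472·(4.55,-1.69) = (3.3726,-1.4102)
Shoelace sum Σ(x_i·y_{i+1} − x_{i+1}·y_i):
  i=1: 3.3922·4.2214 − -4.2551·3.8708 = +30.7905 (running +30.7905)
  i=2: -4.2551·-1.8959 − -3.0028·4.2214 = +20.7435 (running +51.5340)
  i=3: -3.0028·-1.4102 − 3.3726·-1.8959 = +10.6285 (running +62.1626)
  i=4: 3.3726·3.8708 − 3.3922·-1.4102 = +17.8380 (running +80.0006)
Area = |Σ|/2 = |80.0006|/2 = 40.0003

Area at t=0.472: 40.0003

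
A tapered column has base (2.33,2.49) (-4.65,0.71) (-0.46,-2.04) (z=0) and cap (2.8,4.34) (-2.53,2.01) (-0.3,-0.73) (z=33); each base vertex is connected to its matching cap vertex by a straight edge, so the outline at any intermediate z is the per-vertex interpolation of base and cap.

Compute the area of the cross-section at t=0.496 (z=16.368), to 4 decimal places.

Cross-section at t=0.496: each vertex is (1-t)·p0[i] + t·p1[i].
  v1: (1-0.496)·(2.33,2.49) + 0.496·(2.8,4.34) = (2.5631,3.4076)
  v2: (1-0.496)·(-4.65,0.71) + 0.496·(-2.53,2.01) = (-3.5985,1.3548)
  v3: (1-0.496)·(-0.46,-2.04) + 0.496·(-0.3,-0.73) = (-0.3806,-1.3902)
Shoelace sum Σ(x_i·y_{i+1} − x_{i+1}·y_i):
  i=1: 2.5631·1.3548 − -3.5985·3.4076 = +15.7347 (running +15.7347)
  i=2: -3.5985·-1.3902 − -0.3806·1.3548 = +5.5184 (running +21.2531)
  i=3: -0.3806·3.4076 − 2.5631·-1.3902 = +2.2663 (running +23.5194)
Area = |Σ|/2 = |23.5194|/2 = 11.7597

Area at t=0.496: 11.7597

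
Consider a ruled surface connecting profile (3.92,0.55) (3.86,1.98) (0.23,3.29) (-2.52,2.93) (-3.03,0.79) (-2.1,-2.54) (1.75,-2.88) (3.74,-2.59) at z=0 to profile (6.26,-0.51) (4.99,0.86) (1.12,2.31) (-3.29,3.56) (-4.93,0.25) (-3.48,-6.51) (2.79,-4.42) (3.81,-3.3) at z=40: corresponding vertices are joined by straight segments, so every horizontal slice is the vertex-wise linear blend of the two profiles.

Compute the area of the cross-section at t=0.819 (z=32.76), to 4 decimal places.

Cross-section at t=0.819: each vertex is (1-t)·p0[i] + t·p1[i].
  v1: (1-0.819)·(3.92,0.55) + 0.819·(6.26,-0.51) = (5.8365,-0.3181)
  v2: (1-0.819)·(3.86,1.98) + 0.819·(4.99,0.86) = (4.7855,1.0627)
  v3: (1-0.819)·(0.23,3.29) + 0.819·(1.12,2.31) = (0.9589,2.4874)
  v4: (1-0.819)·(-2.52,2.93) + 0.819·(-3.29,3.56) = (-3.1506,3.4460)
  v5: (1-0.819)·(-3.03,0.79) + 0.819·(-4.93,0.25) = (-4.5861,0.3477)
  v6: (1-0.819)·(-2.1,-2.54) + 0.819·(-3.48,-6.51) = (-3.2302,-5.7914)
  v7: (1-0.819)·(1.75,-2.88) + 0.819·(2.79,-4.42) = (2.6018,-4.1413)
  v8: (1-0.819)·(3.74,-2.59) + 0.819·(3.81,-3.3) = (3.7973,-3.1715)
Shoelace sum Σ(x_i·y_{i+1} − x_{i+1}·y_i):
  i=1: 5.8365·1.0627 − 4.7855·-0.3181 = +7.7250 (running +7.7250)
  i=2: 4.7855·2.4874 − 0.9589·1.0627 = +10.8842 (running +18.6092)
  i=3: 0.9589·3.4460 − -3.1506·2.4874 = +11.1412 (running +29.7504)
  i=4: -3.1506·0.3477 − -4.5861·3.4460 = +14.7080 (running +44.4584)
  i=5: -4.5861·-5.7914 − -3.2302·0.3477 = +27.6834 (running +72.1417)
  i=6: -3.2302·-4.1413 − 2.6018·-5.7914 = +28.4451 (running +100.5868)
  i=7: 2.6018·-3.1715 − 3.7973·-4.1413 = +7.4743 (running +108.0611)
  i=8: 3.7973·-0.3181 − 5.8365·-3.1715 = +17.3022 (running +125.3633)
Area = |Σ|/2 = |125.3633|/2 = 62.6816

Area at t=0.819: 62.6816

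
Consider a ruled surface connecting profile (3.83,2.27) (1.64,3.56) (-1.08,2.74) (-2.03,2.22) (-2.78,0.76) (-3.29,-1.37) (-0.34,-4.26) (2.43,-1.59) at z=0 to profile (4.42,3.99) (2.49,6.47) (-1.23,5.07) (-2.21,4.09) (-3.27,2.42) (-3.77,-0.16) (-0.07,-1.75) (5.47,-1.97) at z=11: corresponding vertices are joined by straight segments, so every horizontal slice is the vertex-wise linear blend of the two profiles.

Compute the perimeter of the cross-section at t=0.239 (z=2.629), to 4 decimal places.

Perimeter at t=0.239: 23.3725

Cross-section at t=0.239: each vertex is (1-t)·p0[i] + t·p1[i].
  v1: (1-0.239)·(3.83,2.27) + 0.239·(4.42,3.99) = (3.9710,2.6811)
  v2: (1-0.239)·(1.64,3.56) + 0.239·(2.49,6.47) = (1.8432,4.2555)
  v3: (1-0.239)·(-1.08,2.74) + 0.239·(-1.23,5.07) = (-1.1159,3.2969)
  v4: (1-0.239)·(-2.03,2.22) + 0.239·(-2.21,4.09) = (-2.0730,2.6669)
  v5: (1-0.239)·(-2.78,0.76) + 0.239·(-3.27,2.42) = (-2.8971,1.1567)
  v6: (1-0.239)·(-3.29,-1.37) + 0.239·(-3.77,-0.16) = (-3.4047,-1.0808)
  v7: (1-0.239)·(-0.34,-4.26) + 0.239·(-0.07,-1.75) = (-0.2755,-3.6601)
  v8: (1-0.239)·(2.43,-1.59) + 0.239·(5.47,-1.97) = (3.1566,-1.6808)
Perimeter = Σ |v_{i+1} − v_i|:
  edge 1→2: √(-2.1279² + 1.5744²) = 2.6470 (running 2.6470)
  edge 2→3: √(-2.9590² + -0.9586²) = 3.1104 (running 5.7574)
  edge 3→4: √(-0.9572² + -0.6299²) = 1.1459 (running 6.9033)
  edge 4→5: √(-0.8241² + -1.5102²) = 1.7204 (running 8.6237)
  edge 5→6: √(-0.5076² + -2.2376²) = 2.2944 (running 10.9181)
  edge 6→7: √(3.1293² + -2.5793²) = 4.0552 (running 14.9733)
  edge 7→8: √(3.4320² + 1.9793²) = 3.9619 (running 18.9352)
  edge 8→1: √(0.8145² + 4.3619²) = 4.4373 (running 23.3725)
Perimeter = 23.3725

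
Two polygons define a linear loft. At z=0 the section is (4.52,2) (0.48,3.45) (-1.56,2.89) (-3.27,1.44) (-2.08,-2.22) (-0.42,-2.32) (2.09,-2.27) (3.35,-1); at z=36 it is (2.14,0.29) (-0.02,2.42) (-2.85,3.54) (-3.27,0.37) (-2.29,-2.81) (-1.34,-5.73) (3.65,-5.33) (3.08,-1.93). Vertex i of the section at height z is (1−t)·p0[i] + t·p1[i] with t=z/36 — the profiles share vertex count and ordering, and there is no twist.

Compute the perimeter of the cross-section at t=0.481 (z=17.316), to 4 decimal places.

Cross-section at t=0.481: each vertex is (1-t)·p0[i] + t·p1[i].
  v1: (1-0.481)·(4.52,2) + 0.481·(2.14,0.29) = (3.3752,1.1775)
  v2: (1-0.481)·(0.48,3.45) + 0.481·(-0.02,2.42) = (0.2395,2.9546)
  v3: (1-0.481)·(-1.56,2.89) + 0.481·(-2.85,3.54) = (-2.1805,3.2027)
  v4: (1-0.481)·(-3.27,1.44) + 0.481·(-3.27,0.37) = (-3.2700,0.9253)
  v5: (1-0.481)·(-2.08,-2.22) + 0.481·(-2.29,-2.81) = (-2.1810,-2.5038)
  v6: (1-0.481)·(-0.42,-2.32) + 0.481·(-1.34,-5.73) = (-0.8625,-3.9602)
  v7: (1-0.481)·(2.09,-2.27) + 0.481·(3.65,-5.33) = (2.8404,-3.7419)
  v8: (1-0.481)·(3.35,-1) + 0.481·(3.08,-1.93) = (3.2201,-1.4473)
Perimeter = Σ |v_{i+1} − v_i|:
  edge 1→2: √(-3.1357² + 1.7771²) = 3.6043 (running 3.6043)
  edge 2→3: √(-2.4200² + 0.2481²) = 2.4327 (running 6.0369)
  edge 3→4: √(-1.0895² + -2.2773²) = 2.5245 (running 8.5615)
  edge 4→5: √(1.0890² + -3.4291²) = 3.5979 (running 12.1593)
  edge 5→6: √(1.3185² + -1.4564²) = 1.9646 (running 14.1239)
  edge 6→7: √(3.7029² + 0.2184²) = 3.7093 (running 17.8332)
  edge 7→8: √(0.3798² + 2.2945²) = 2.3257 (running 20.1590)
  edge 8→1: √(0.1551² + 2.6248²) = 2.6294 (running 22.7884)
Perimeter = 22.7884

Perimeter at t=0.481: 22.7884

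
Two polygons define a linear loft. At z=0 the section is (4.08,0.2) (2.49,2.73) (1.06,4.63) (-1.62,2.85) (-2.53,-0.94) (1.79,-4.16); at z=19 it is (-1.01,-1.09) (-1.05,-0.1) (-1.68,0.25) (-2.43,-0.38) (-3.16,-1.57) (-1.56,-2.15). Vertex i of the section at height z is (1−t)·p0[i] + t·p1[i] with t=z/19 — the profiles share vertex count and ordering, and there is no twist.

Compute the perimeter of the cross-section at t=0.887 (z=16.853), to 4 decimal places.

Perimeter at t=0.887: 8.6843

Cross-section at t=0.887: each vertex is (1-t)·p0[i] + t·p1[i].
  v1: (1-0.887)·(4.08,0.2) + 0.887·(-1.01,-1.09) = (-0.4348,-0.9442)
  v2: (1-0.887)·(2.49,2.73) + 0.887·(-1.05,-0.1) = (-0.6500,0.2198)
  v3: (1-0.887)·(1.06,4.63) + 0.887·(-1.68,0.25) = (-1.3704,0.7449)
  v4: (1-0.887)·(-1.62,2.85) + 0.887·(-2.43,-0.38) = (-2.3385,-0.0150)
  v5: (1-0.887)·(-2.53,-0.94) + 0.887·(-3.16,-1.57) = (-3.0888,-1.4988)
  v6: (1-0.887)·(1.79,-4.16) + 0.887·(-1.56,-2.15) = (-1.1815,-2.3771)
Perimeter = Σ |v_{i+1} − v_i|:
  edge 1→2: √(-0.2151² + 1.1640²) = 1.1837 (running 1.1837)
  edge 2→3: √(-0.7204² + 0.5252²) = 0.8915 (running 2.0752)
  edge 3→4: √(-0.9681² + -0.7599²) = 1.2307 (running 3.3060)
  edge 4→5: √(-0.7503² + -1.4838²) = 1.6627 (running 4.9687)
  edge 5→6: √(1.9074² + -0.8783²) = 2.0999 (running 7.0686)
  edge 6→1: √(0.7466² + 1.4329²) = 1.6157 (running 8.6843)
Perimeter = 8.6843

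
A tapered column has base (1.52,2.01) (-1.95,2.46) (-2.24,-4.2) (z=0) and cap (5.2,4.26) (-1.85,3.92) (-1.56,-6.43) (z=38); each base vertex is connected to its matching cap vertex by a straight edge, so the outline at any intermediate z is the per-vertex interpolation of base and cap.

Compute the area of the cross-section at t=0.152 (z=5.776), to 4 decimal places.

Area at t=0.152: 14.5262

Cross-section at t=0.152: each vertex is (1-t)·p0[i] + t·p1[i].
  v1: (1-0.152)·(1.52,2.01) + 0.152·(5.2,4.26) = (2.0794,2.3520)
  v2: (1-0.152)·(-1.95,2.46) + 0.152·(-1.85,3.92) = (-1.9348,2.6819)
  v3: (1-0.152)·(-2.24,-4.2) + 0.152·(-1.56,-6.43) = (-2.1366,-4.5390)
Shoelace sum Σ(x_i·y_{i+1} − x_{i+1}·y_i):
  i=1: 2.0794·2.6819 − -1.9348·2.3520 = +10.1273 (running +10.1273)
  i=2: -1.9348·-4.5390 − -2.1366·2.6819 = +14.5123 (running +24.6396)
  i=3: -2.1366·2.3520 − 2.0794·-4.5390 = +4.4128 (running +29.0524)
Area = |Σ|/2 = |29.0524|/2 = 14.5262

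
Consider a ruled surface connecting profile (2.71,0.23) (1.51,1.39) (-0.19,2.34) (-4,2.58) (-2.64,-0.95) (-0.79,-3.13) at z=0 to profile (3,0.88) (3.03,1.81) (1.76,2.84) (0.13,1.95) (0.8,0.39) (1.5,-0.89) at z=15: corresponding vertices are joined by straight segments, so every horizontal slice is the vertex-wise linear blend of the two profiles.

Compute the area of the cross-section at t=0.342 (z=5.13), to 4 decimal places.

Area at t=0.342: 15.1037

Cross-section at t=0.342: each vertex is (1-t)·p0[i] + t·p1[i].
  v1: (1-0.342)·(2.71,0.23) + 0.342·(3,0.88) = (2.8092,0.4523)
  v2: (1-0.342)·(1.51,1.39) + 0.342·(3.03,1.81) = (2.0298,1.5336)
  v3: (1-0.342)·(-0.19,2.34) + 0.342·(1.76,2.84) = (0.4769,2.5110)
  v4: (1-0.342)·(-4,2.58) + 0.342·(0.13,1.95) = (-2.5875,2.3645)
  v5: (1-0.342)·(-2.64,-0.95) + 0.342·(0.8,0.39) = (-1.4635,-0.4917)
  v6: (1-0.342)·(-0.79,-3.13) + 0.342·(1.5,-0.89) = (-0.0068,-2.3639)
Shoelace sum Σ(x_i·y_{i+1} − x_{i+1}·y_i):
  i=1: 2.8092·1.5336 − 2.0298·0.4523 = +3.3902 (running +3.3902)
  i=2: 2.0298·2.5110 − 0.4769·1.5336 = +4.3655 (running +7.7557)
  i=3: 0.4769·2.3645 − -2.5875·2.5110 = +7.6250 (running +15.3807)
  i=4: -2.5875·-0.4917 − -1.4635·2.3645 = +4.7329 (running +20.1136)
  i=5: -1.4635·-2.3639 − -0.0068·-0.4917 = +3.4563 (running +23.5699)
  i=6: -0.0068·0.4523 − 2.8092·-2.3639 = +6.6376 (running +30.2075)
Area = |Σ|/2 = |30.2075|/2 = 15.1037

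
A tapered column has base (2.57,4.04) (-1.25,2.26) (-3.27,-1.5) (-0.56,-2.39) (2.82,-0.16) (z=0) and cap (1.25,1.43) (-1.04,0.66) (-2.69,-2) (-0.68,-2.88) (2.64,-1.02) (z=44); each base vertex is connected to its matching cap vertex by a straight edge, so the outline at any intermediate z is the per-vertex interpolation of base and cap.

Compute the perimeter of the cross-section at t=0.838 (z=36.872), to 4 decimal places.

Cross-section at t=0.838: each vertex is (1-t)·p0[i] + t·p1[i].
  v1: (1-0.838)·(2.57,4.04) + 0.838·(1.25,1.43) = (1.4638,1.8528)
  v2: (1-0.838)·(-1.25,2.26) + 0.838·(-1.04,0.66) = (-1.0740,0.9192)
  v3: (1-0.838)·(-3.27,-1.5) + 0.838·(-2.69,-2) = (-2.7840,-1.9190)
  v4: (1-0.838)·(-0.56,-2.39) + 0.838·(-0.68,-2.88) = (-0.6606,-2.8006)
  v5: (1-0.838)·(2.82,-0.16) + 0.838·(2.64,-1.02) = (2.6692,-0.8807)
Perimeter = Σ |v_{i+1} − v_i|:
  edge 1→2: √(-2.5379² + -0.9336²) = 2.7041 (running 2.7041)
  edge 2→3: √(-1.7099² + -2.8382²) = 3.3135 (running 6.0176)
  edge 3→4: √(2.1234² + -0.8816²) = 2.2991 (running 8.3168)
  edge 4→5: √(3.3297² + 1.9199²) = 3.8436 (running 12.1604)
  edge 5→1: √(-1.2053² + 2.7335²) = 2.9874 (running 15.1478)
Perimeter = 15.1478

Perimeter at t=0.838: 15.1478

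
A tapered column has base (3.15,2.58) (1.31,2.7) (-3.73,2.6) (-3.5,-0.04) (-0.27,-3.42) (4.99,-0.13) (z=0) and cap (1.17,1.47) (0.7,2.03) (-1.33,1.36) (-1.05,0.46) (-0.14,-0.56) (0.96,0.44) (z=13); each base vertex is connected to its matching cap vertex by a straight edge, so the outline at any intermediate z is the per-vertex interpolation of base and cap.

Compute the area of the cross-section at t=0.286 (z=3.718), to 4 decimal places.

Area at t=0.286: 22.9751

Cross-section at t=0.286: each vertex is (1-t)·p0[i] + t·p1[i].
  v1: (1-0.286)·(3.15,2.58) + 0.286·(1.17,1.47) = (2.5837,2.2625)
  v2: (1-0.286)·(1.31,2.7) + 0.286·(0.7,2.03) = (1.1355,2.5084)
  v3: (1-0.286)·(-3.73,2.6) + 0.286·(-1.33,1.36) = (-3.0436,2.2454)
  v4: (1-0.286)·(-3.5,-0.04) + 0.286·(-1.05,0.46) = (-2.7993,0.1030)
  v5: (1-0.286)·(-0.27,-3.42) + 0.286·(-0.14,-0.56) = (-0.2328,-2.6020)
  v6: (1-0.286)·(4.99,-0.13) + 0.286·(0.96,0.44) = (3.8374,0.0330)
Shoelace sum Σ(x_i·y_{i+1} − x_{i+1}·y_i):
  i=1: 2.5837·2.5084 − 1.1355·2.2625 = +3.9117 (running +3.9117)
  i=2: 1.1355·2.2454 − -3.0436·2.5084 = +10.1842 (running +14.0959)
  i=3: -3.0436·0.1030 − -2.7993·2.2454 = +5.9719 (running +20.0679)
  i=4: -2.7993·-2.6020 − -0.2328·0.1030 = +7.3079 (running +27.3758)
  i=5: -0.2328·0.0330 − 3.8374·-2.6020 = +9.9774 (running +37.3532)
  i=6: 3.8374·2.2625 − 2.5837·0.0330 = +8.5970 (running +45.9502)
Area = |Σ|/2 = |45.9502|/2 = 22.9751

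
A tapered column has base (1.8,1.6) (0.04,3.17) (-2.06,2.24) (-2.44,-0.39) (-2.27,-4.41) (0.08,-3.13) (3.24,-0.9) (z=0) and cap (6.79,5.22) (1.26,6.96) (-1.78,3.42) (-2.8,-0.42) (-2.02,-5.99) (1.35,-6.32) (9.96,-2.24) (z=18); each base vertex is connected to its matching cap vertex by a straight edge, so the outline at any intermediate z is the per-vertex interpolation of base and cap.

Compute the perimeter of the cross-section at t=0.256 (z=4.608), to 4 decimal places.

Cross-section at t=0.256: each vertex is (1-t)·p0[i] + t·p1[i].
  v1: (1-0.256)·(1.8,1.6) + 0.256·(6.79,5.22) = (3.0774,2.5267)
  v2: (1-0.256)·(0.04,3.17) + 0.256·(1.26,6.96) = (0.3523,4.1402)
  v3: (1-0.256)·(-2.06,2.24) + 0.256·(-1.78,3.42) = (-1.9883,2.5421)
  v4: (1-0.256)·(-2.44,-0.39) + 0.256·(-2.8,-0.42) = (-2.5322,-0.3977)
  v5: (1-0.256)·(-2.27,-4.41) + 0.256·(-2.02,-5.99) = (-2.2060,-4.8145)
  v6: (1-0.256)·(0.08,-3.13) + 0.256·(1.35,-6.32) = (0.4051,-3.9466)
  v7: (1-0.256)·(3.24,-0.9) + 0.256·(9.96,-2.24) = (4.9603,-1.2430)
Perimeter = Σ |v_{i+1} − v_i|:
  edge 1→2: √(-2.7251² + 1.6135²) = 3.1670 (running 3.1670)
  edge 2→3: √(-2.3406² + -1.5982²) = 2.8342 (running 6.0012)
  edge 3→4: √(-0.5438² + -2.9398²) = 2.9896 (running 8.9908)
  edge 4→5: √(0.3262² + -4.4168²) = 4.4288 (running 13.4196)
  edge 5→6: √(2.6111² + 0.8678²) = 2.7516 (running 16.1712)
  edge 6→7: √(4.5552² + 2.7036²) = 5.2971 (running 21.4683)
  edge 7→1: √(-1.8829² + 3.7698²) = 4.2138 (running 25.6821)
Perimeter = 25.6821

Perimeter at t=0.256: 25.6821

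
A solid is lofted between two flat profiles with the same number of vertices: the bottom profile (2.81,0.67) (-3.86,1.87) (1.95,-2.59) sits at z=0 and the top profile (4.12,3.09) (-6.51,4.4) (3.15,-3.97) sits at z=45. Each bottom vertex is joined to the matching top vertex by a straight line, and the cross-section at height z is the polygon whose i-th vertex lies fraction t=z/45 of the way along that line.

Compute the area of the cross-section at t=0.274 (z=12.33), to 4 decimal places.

Area at t=0.274: 17.2255

Cross-section at t=0.274: each vertex is (1-t)·p0[i] + t·p1[i].
  v1: (1-0.274)·(2.81,0.67) + 0.274·(4.12,3.09) = (3.1689,1.3331)
  v2: (1-0.274)·(-3.86,1.87) + 0.274·(-6.51,4.4) = (-4.5861,2.5632)
  v3: (1-0.274)·(1.95,-2.59) + 0.274·(3.15,-3.97) = (2.2788,-2.9681)
Shoelace sum Σ(x_i·y_{i+1} − x_{i+1}·y_i):
  i=1: 3.1689·2.5632 − -4.5861·1.3331 = +14.2363 (running +14.2363)
  i=2: -4.5861·-2.9681 − 2.2788·2.5632 = +7.7710 (running +22.0074)
  i=3: 2.2788·1.3331 − 3.1689·-2.9681 = +12.4436 (running +34.4510)
Area = |Σ|/2 = |34.4510|/2 = 17.2255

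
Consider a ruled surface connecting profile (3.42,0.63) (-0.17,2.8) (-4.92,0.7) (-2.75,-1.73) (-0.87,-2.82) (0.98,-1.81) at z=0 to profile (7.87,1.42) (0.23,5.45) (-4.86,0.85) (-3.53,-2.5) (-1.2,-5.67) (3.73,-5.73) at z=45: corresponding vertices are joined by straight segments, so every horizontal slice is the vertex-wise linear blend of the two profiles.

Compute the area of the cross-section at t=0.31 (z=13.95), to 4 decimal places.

Area at t=0.31: 41.0186

Cross-section at t=0.31: each vertex is (1-t)·p0[i] + t·p1[i].
  v1: (1-0.31)·(3.42,0.63) + 0.31·(7.87,1.42) = (4.7995,0.8749)
  v2: (1-0.31)·(-0.17,2.8) + 0.31·(0.23,5.45) = (-0.0460,3.6215)
  v3: (1-0.31)·(-4.92,0.7) + 0.31·(-4.86,0.85) = (-4.9014,0.7465)
  v4: (1-0.31)·(-2.75,-1.73) + 0.31·(-3.53,-2.5) = (-2.9918,-1.9687)
  v5: (1-0.31)·(-0.87,-2.82) + 0.31·(-1.2,-5.67) = (-0.9723,-3.7035)
  v6: (1-0.31)·(0.98,-1.81) + 0.31·(3.73,-5.73) = (1.8325,-3.0252)
Shoelace sum Σ(x_i·y_{i+1} − x_{i+1}·y_i):
  i=1: 4.7995·3.6215 − -0.0460·0.8749 = +17.4216 (running +17.4216)
  i=2: -0.0460·0.7465 − -4.9014·3.6215 = +17.7161 (running +35.1377)
  i=3: -4.9014·-1.9687 − -2.9918·0.7465 = +11.8828 (running +47.0205)
  i=4: -2.9918·-3.7035 − -0.9723·-1.9687 = +9.1660 (running +56.1864)
  i=5: -0.9723·-3.0252 − 1.8325·-3.7035 = +9.7281 (running +65.9145)
  i=6: 1.8325·0.8749 − 4.7995·-3.0252 = +16.1227 (running +82.0372)
Area = |Σ|/2 = |82.0372|/2 = 41.0186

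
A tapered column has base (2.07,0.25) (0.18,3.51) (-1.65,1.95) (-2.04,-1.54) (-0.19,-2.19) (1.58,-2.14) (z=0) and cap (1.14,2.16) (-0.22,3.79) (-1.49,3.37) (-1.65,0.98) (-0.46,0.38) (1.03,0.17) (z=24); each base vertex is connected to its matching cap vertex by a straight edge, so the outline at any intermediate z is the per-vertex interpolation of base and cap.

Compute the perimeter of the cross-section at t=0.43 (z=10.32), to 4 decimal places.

Cross-section at t=0.43: each vertex is (1-t)·p0[i] + t·p1[i].
  v1: (1-0.43)·(2.07,0.25) + 0.43·(1.14,2.16) = (1.6701,1.0713)
  v2: (1-0.43)·(0.18,3.51) + 0.43·(-0.22,3.79) = (0.0080,3.6304)
  v3: (1-0.43)·(-1.65,1.95) + 0.43·(-1.49,3.37) = (-1.5812,2.5606)
  v4: (1-0.43)·(-2.04,-1.54) + 0.43·(-1.65,0.98) = (-1.8723,-0.4564)
  v5: (1-0.43)·(-0.19,-2.19) + 0.43·(-0.46,0.38) = (-0.3061,-1.0849)
  v6: (1-0.43)·(1.58,-2.14) + 0.43·(1.03,0.17) = (1.3435,-1.1467)
Perimeter = Σ |v_{i+1} − v_i|:
  edge 1→2: √(-1.6621² + 2.5591²) = 3.0515 (running 3.0515)
  edge 2→3: √(-1.5892² + -1.0698²) = 1.9157 (running 4.9672)
  edge 3→4: √(-0.2911² + -3.0170²) = 3.0310 (running 7.9982)
  edge 4→5: √(1.5662² + -0.6285²) = 1.6876 (running 9.6858)
  edge 5→6: √(1.6496² + -0.0618²) = 1.6508 (running 11.3366)
  edge 6→1: √(0.3266² + 2.2180²) = 2.2419 (running 13.5785)
Perimeter = 13.5785

Perimeter at t=0.43: 13.5785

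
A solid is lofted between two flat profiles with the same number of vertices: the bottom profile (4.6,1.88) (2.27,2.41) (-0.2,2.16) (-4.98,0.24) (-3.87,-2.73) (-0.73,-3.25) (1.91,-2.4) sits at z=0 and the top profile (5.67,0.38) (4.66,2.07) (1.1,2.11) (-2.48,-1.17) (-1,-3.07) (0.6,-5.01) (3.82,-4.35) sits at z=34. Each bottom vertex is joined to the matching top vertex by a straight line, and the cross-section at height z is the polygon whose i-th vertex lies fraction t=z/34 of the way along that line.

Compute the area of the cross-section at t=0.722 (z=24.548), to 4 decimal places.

Cross-section at t=0.722: each vertex is (1-t)·p0[i] + t·p1[i].
  v1: (1-0.722)·(4.6,1.88) + 0.722·(5.67,0.38) = (5.3725,0.7970)
  v2: (1-0.722)·(2.27,2.41) + 0.722·(4.66,2.07) = (3.9956,2.1645)
  v3: (1-0.722)·(-0.2,2.16) + 0.722·(1.1,2.11) = (0.7386,2.1239)
  v4: (1-0.722)·(-4.98,0.24) + 0.722·(-2.48,-1.17) = (-3.1750,-0.7780)
  v5: (1-0.722)·(-3.87,-2.73) + 0.722·(-1,-3.07) = (-1.7979,-2.9755)
  v6: (1-0.722)·(-0.73,-3.25) + 0.722·(0.6,-5.01) = (0.2303,-4.5207)
  v7: (1-0.722)·(1.91,-2.4) + 0.722·(3.82,-4.35) = (3.2890,-3.8079)
Shoelace sum Σ(x_i·y_{i+1} − x_{i+1}·y_i):
  i=1: 5.3725·2.1645 − 3.9956·0.7970 = +8.4445 (running +8.4445)
  i=2: 3.9956·2.1239 − 0.7386·2.1645 = +6.8875 (running +15.3320)
  i=3: 0.7386·-0.7780 − -3.1750·2.1239 = +6.1687 (running +21.5007)
  i=4: -3.1750·-2.9755 − -1.7979·-0.7780 = +8.0484 (running +29.5491)
  i=5: -1.7979·-4.5207 − 0.2303·-2.9755 = +8.8128 (running +38.3619)
  i=6: 0.2303·-3.8079 − 3.2890·-4.5207 = +13.9919 (running +52.3538)
  i=7: 3.2890·0.7970 − 5.3725·-3.8079 = +23.0794 (running +75.4332)
Area = |Σ|/2 = |75.4332|/2 = 37.7166

Area at t=0.722: 37.7166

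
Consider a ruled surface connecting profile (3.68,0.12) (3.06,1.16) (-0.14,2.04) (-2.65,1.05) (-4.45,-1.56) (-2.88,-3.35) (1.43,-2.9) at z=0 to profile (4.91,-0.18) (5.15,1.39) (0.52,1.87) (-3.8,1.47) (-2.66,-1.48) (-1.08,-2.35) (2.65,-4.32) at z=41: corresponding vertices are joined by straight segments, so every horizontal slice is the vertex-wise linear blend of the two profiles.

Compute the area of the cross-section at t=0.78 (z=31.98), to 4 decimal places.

Area at t=0.78: 33.9943

Cross-section at t=0.78: each vertex is (1-t)·p0[i] + t·p1[i].
  v1: (1-0.78)·(3.68,0.12) + 0.78·(4.91,-0.18) = (4.6394,-0.1140)
  v2: (1-0.78)·(3.06,1.16) + 0.78·(5.15,1.39) = (4.6902,1.3394)
  v3: (1-0.78)·(-0.14,2.04) + 0.78·(0.52,1.87) = (0.3748,1.9074)
  v4: (1-0.78)·(-2.65,1.05) + 0.78·(-3.8,1.47) = (-3.5470,1.3776)
  v5: (1-0.78)·(-4.45,-1.56) + 0.78·(-2.66,-1.48) = (-3.0538,-1.4976)
  v6: (1-0.78)·(-2.88,-3.35) + 0.78·(-1.08,-2.35) = (-1.4760,-2.5700)
  v7: (1-0.78)·(1.43,-2.9) + 0.78·(2.65,-4.32) = (2.3816,-4.0076)
Shoelace sum Σ(x_i·y_{i+1} − x_{i+1}·y_i):
  i=1: 4.6394·1.3394 − 4.6902·-0.1140 = +6.7487 (running +6.7487)
  i=2: 4.6902·1.9074 − 0.3748·1.3394 = +8.4441 (running +15.1928)
  i=3: 0.3748·1.3776 − -3.5470·1.9074 = +7.2819 (running +22.4746)
  i=4: -3.5470·-1.4976 − -3.0538·1.3776 = +9.5189 (running +31.9935)
  i=5: -3.0538·-2.5700 − -1.4760·-1.4976 = +5.6378 (running +37.6314)
  i=6: -1.4760·-4.0076 − 2.3816·-2.5700 = +12.0359 (running +49.6673)
  i=7: 2.3816·-0.1140 − 4.6394·-4.0076 = +18.3214 (running +67.9886)
Area = |Σ|/2 = |67.9886|/2 = 33.9943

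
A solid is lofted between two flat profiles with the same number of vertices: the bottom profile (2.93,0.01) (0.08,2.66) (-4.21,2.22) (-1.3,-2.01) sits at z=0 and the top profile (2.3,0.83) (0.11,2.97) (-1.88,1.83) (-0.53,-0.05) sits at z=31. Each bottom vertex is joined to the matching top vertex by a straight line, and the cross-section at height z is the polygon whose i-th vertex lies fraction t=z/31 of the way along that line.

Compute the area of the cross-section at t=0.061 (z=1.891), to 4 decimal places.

Cross-section at t=0.061: each vertex is (1-t)·p0[i] + t·p1[i].
  v1: (1-0.061)·(2.93,0.01) + 0.061·(2.3,0.83) = (2.8916,0.0600)
  v2: (1-0.061)·(0.08,2.66) + 0.061·(0.11,2.97) = (0.0818,2.6789)
  v3: (1-0.061)·(-4.21,2.22) + 0.061·(-1.88,1.83) = (-4.0679,2.1962)
  v4: (1-0.061)·(-1.3,-2.01) + 0.061·(-0.53,-0.05) = (-1.2530,-1.8904)
Shoelace sum Σ(x_i·y_{i+1} − x_{i+1}·y_i):
  i=1: 2.8916·2.6789 − 0.0818·0.0600 = +7.7413 (running +7.7413)
  i=2: 0.0818·2.1962 − -4.0679·2.6789 = +11.0772 (running +18.8185)
  i=3: -4.0679·-1.8904 − -1.2530·2.1962 = +10.4420 (running +29.2605)
  i=4: -1.2530·0.0600 − 2.8916·-1.8904 = +5.3911 (running +34.6516)
Area = |Σ|/2 = |34.6516|/2 = 17.3258

Area at t=0.061: 17.3258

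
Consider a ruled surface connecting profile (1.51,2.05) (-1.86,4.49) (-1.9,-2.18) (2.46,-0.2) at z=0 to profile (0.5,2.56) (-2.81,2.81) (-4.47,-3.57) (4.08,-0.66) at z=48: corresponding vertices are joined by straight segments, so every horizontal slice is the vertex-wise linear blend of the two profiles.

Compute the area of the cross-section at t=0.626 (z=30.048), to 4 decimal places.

Area at t=0.626: 24.6768

Cross-section at t=0.626: each vertex is (1-t)·p0[i] + t·p1[i].
  v1: (1-0.626)·(1.51,2.05) + 0.626·(0.5,2.56) = (0.8777,2.3693)
  v2: (1-0.626)·(-1.86,4.49) + 0.626·(-2.81,2.81) = (-2.4547,3.4383)
  v3: (1-0.626)·(-1.9,-2.18) + 0.626·(-4.47,-3.57) = (-3.5088,-3.0501)
  v4: (1-0.626)·(2.46,-0.2) + 0.626·(4.08,-0.66) = (3.4741,-0.4880)
Shoelace sum Σ(x_i·y_{i+1} − x_{i+1}·y_i):
  i=1: 0.8777·3.4383 − -2.4547·2.3693 = +8.8338 (running +8.8338)
  i=2: -2.4547·-3.0501 − -3.5088·3.4383 = +19.5516 (running +28.3854)
  i=3: -3.5088·-0.4880 − 3.4741·-3.0501 = +12.3087 (running +40.6941)
  i=4: 3.4741·2.3693 − 0.8777·-0.4880 = +8.6594 (running +49.3535)
Area = |Σ|/2 = |49.3535|/2 = 24.6768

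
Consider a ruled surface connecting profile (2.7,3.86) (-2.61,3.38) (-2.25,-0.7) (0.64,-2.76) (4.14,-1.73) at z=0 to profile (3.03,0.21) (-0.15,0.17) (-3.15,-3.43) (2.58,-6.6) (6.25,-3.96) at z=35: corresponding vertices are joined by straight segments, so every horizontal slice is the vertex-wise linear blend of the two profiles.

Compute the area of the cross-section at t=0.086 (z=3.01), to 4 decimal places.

Cross-section at t=0.086: each vertex is (1-t)·p0[i] + t·p1[i].
  v1: (1-0.086)·(2.7,3.86) + 0.086·(3.03,0.21) = (2.7284,3.5461)
  v2: (1-0.086)·(-2.61,3.38) + 0.086·(-0.15,0.17) = (-2.3984,3.1039)
  v3: (1-0.086)·(-2.25,-0.7) + 0.086·(-3.15,-3.43) = (-2.3274,-0.9348)
  v4: (1-0.086)·(0.64,-2.76) + 0.086·(2.58,-6.6) = (0.8068,-3.0902)
  v5: (1-0.086)·(4.14,-1.73) + 0.086·(6.25,-3.96) = (4.3215,-1.9218)
Shoelace sum Σ(x_i·y_{i+1} − x_{i+1}·y_i):
  i=1: 2.7284·3.1039 − -2.3984·3.5461 = +16.9738 (running +16.9738)
  i=2: -2.3984·-0.9348 − -2.3274·3.1039 = +9.4661 (running +26.4400)
  i=3: -2.3274·-3.0902 − 0.8068·-0.9348 = +7.9464 (running +34.3864)
  i=4: 0.8068·-1.9218 − 4.3215·-3.0902 = +11.8038 (running +46.1902)
  i=5: 4.3215·3.5461 − 2.7284·-1.9218 = +20.5677 (running +66.7579)
Area = |Σ|/2 = |66.7579|/2 = 33.3789

Area at t=0.086: 33.3789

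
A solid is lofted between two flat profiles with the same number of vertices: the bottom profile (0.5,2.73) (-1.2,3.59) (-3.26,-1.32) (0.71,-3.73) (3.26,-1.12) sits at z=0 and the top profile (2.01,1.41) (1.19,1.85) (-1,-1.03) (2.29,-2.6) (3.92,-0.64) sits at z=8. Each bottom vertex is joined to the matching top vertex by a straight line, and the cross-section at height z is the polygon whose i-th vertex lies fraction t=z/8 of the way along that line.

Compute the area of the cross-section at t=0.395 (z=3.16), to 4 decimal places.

Area at t=0.395: 19.7125

Cross-section at t=0.395: each vertex is (1-t)·p0[i] + t·p1[i].
  v1: (1-0.395)·(0.5,2.73) + 0.395·(2.01,1.41) = (1.0964,2.2086)
  v2: (1-0.395)·(-1.2,3.59) + 0.395·(1.19,1.85) = (-0.2559,2.9027)
  v3: (1-0.395)·(-3.26,-1.32) + 0.395·(-1,-1.03) = (-2.3673,-1.2054)
  v4: (1-0.395)·(0.71,-3.73) + 0.395·(2.29,-2.6) = (1.3341,-3.2837)
  v5: (1-0.395)·(3.26,-1.12) + 0.395·(3.92,-0.64) = (3.5207,-0.9304)
Shoelace sum Σ(x_i·y_{i+1} − x_{i+1}·y_i):
  i=1: 1.0964·2.9027 − -0.2559·2.2086 = +3.7480 (running +3.7480)
  i=2: -0.2559·-1.2054 − -2.3673·2.9027 = +7.1801 (running +10.9281)
  i=3: -2.3673·-3.2837 − 1.3341·-1.2054 = +9.3816 (running +20.3096)
  i=4: 1.3341·-0.9304 − 3.5207·-3.2837 = +10.3195 (running +30.6291)
  i=5: 3.5207·2.2086 − 1.0964·-0.9304 = +8.7960 (running +39.4251)
Area = |Σ|/2 = |39.4251|/2 = 19.7125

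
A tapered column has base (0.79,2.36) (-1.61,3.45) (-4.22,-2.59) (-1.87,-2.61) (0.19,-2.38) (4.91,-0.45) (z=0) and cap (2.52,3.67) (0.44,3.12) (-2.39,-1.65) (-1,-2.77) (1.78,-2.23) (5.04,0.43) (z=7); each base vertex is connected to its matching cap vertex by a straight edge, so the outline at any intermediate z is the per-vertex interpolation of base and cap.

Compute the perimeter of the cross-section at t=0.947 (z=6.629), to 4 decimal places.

Perimeter at t=0.947: 20.7103

Cross-section at t=0.947: each vertex is (1-t)·p0[i] + t·p1[i].
  v1: (1-0.947)·(0.79,2.36) + 0.947·(2.52,3.67) = (2.4283,3.6006)
  v2: (1-0.947)·(-1.61,3.45) + 0.947·(0.44,3.12) = (0.3313,3.1375)
  v3: (1-0.947)·(-4.22,-2.59) + 0.947·(-2.39,-1.65) = (-2.4870,-1.6998)
  v4: (1-0.947)·(-1.87,-2.61) + 0.947·(-1,-2.77) = (-1.0461,-2.7615)
  v5: (1-0.947)·(0.19,-2.38) + 0.947·(1.78,-2.23) = (1.6957,-2.2379)
  v6: (1-0.947)·(4.91,-0.45) + 0.947·(5.04,0.43) = (5.0331,0.3834)
Perimeter = Σ |v_{i+1} − v_i|:
  edge 1→2: √(-2.0970² + -0.4631²) = 2.1475 (running 2.1475)
  edge 2→3: √(-2.8183² + -4.8373²) = 5.5984 (running 7.7459)
  edge 3→4: √(1.4409² + -1.0617²) = 1.7898 (running 9.5357)
  edge 4→5: √(2.7418² + 0.5236²) = 2.7914 (running 12.3271)
  edge 5→6: √(3.3374² + 2.6213²) = 4.2437 (running 16.5708)
  edge 6→1: √(-2.6048² + 3.2172²) = 4.1395 (running 20.7103)
Perimeter = 20.7103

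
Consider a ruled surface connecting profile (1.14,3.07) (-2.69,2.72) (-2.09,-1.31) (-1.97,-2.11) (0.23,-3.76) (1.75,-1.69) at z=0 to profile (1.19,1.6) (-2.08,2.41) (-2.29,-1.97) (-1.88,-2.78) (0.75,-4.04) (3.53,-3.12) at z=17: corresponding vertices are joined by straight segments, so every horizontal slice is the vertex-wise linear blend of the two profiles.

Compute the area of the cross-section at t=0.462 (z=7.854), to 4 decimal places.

Cross-section at t=0.462: each vertex is (1-t)·p0[i] + t·p1[i].
  v1: (1-0.462)·(1.14,3.07) + 0.462·(1.19,1.6) = (1.1631,2.3909)
  v2: (1-0.462)·(-2.69,2.72) + 0.462·(-2.08,2.41) = (-2.4082,2.5768)
  v3: (1-0.462)·(-2.09,-1.31) + 0.462·(-2.29,-1.97) = (-2.1824,-1.6149)
  v4: (1-0.462)·(-1.97,-2.11) + 0.462·(-1.88,-2.78) = (-1.9284,-2.4195)
  v5: (1-0.462)·(0.23,-3.76) + 0.462·(0.75,-4.04) = (0.4702,-3.8894)
  v6: (1-0.462)·(1.75,-1.69) + 0.462·(3.53,-3.12) = (2.5724,-2.3507)
Shoelace sum Σ(x_i·y_{i+1} − x_{i+1}·y_i):
  i=1: 1.1631·2.5768 − -2.4082·2.3909 = +8.7547 (running +8.7547)
  i=2: -2.4082·-1.6149 − -2.1824·2.5768 = +9.5126 (running +18.2673)
  i=3: -2.1824·-2.4195 − -1.9284·-1.6149 = +2.1662 (running +20.4334)
  i=4: -1.9284·-3.8894 − 0.4702·-2.4195 = +8.6381 (running +29.0715)
  i=5: 0.4702·-2.3507 − 2.5724·-3.8894 = +8.8995 (running +37.9710)
  i=6: 2.5724·2.3909 − 1.1631·-2.3507 = +8.8842 (running +46.8552)
Area = |Σ|/2 = |46.8552|/2 = 23.4276

Area at t=0.462: 23.4276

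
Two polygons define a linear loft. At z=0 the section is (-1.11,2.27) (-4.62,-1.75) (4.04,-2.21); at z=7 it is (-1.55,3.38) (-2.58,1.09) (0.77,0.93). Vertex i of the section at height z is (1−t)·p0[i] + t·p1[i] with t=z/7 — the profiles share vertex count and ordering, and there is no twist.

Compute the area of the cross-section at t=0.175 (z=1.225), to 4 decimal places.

Cross-section at t=0.175: each vertex is (1-t)·p0[i] + t·p1[i].
  v1: (1-0.175)·(-1.11,2.27) + 0.175·(-1.55,3.38) = (-1.1870,2.4642)
  v2: (1-0.175)·(-4.62,-1.75) + 0.175·(-2.58,1.09) = (-4.2630,-1.2530)
  v3: (1-0.175)·(4.04,-2.21) + 0.175·(0.77,0.93) = (3.4677,-1.6605)
Shoelace sum Σ(x_i·y_{i+1} − x_{i+1}·y_i):
  i=1: -1.1870·-1.2530 − -4.2630·2.4642 = +11.9924 (running +11.9924)
  i=2: -4.2630·-1.6605 − 3.4677·-1.2530 = +11.4238 (running +23.4162)
  i=3: 3.4677·2.4642 − -1.1870·-1.6605 = +6.5744 (running +29.9906)
Area = |Σ|/2 = |29.9906|/2 = 14.9953

Area at t=0.175: 14.9953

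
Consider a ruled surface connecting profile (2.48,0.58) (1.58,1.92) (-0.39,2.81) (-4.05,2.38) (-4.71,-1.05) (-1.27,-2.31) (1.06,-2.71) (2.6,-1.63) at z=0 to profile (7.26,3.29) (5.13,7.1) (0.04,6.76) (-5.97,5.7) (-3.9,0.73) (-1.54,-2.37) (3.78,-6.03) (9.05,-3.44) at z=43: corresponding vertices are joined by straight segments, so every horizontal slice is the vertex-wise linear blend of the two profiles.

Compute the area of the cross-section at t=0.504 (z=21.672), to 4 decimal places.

Area at t=0.504: 69.5646

Cross-section at t=0.504: each vertex is (1-t)·p0[i] + t·p1[i].
  v1: (1-0.504)·(2.48,0.58) + 0.504·(7.26,3.29) = (4.8891,1.9458)
  v2: (1-0.504)·(1.58,1.92) + 0.504·(5.13,7.1) = (3.3692,4.5307)
  v3: (1-0.504)·(-0.39,2.81) + 0.504·(0.04,6.76) = (-0.1733,4.8008)
  v4: (1-0.504)·(-4.05,2.38) + 0.504·(-5.97,5.7) = (-5.0177,4.0533)
  v5: (1-0.504)·(-4.71,-1.05) + 0.504·(-3.9,0.73) = (-4.3018,-0.1529)
  v6: (1-0.504)·(-1.27,-2.31) + 0.504·(-1.54,-2.37) = (-1.4061,-2.3402)
  v7: (1-0.504)·(1.06,-2.71) + 0.504·(3.78,-6.03) = (2.4309,-4.3833)
  v8: (1-0.504)·(2.6,-1.63) + 0.504·(9.05,-3.44) = (5.8508,-2.5422)
Shoelace sum Σ(x_i·y_{i+1} − x_{i+1}·y_i):
  i=1: 4.8891·4.5307 − 3.3692·1.9458 = +15.5953 (running +15.5953)
  i=2: 3.3692·4.8008 − -0.1733·4.5307 = +16.9599 (running +32.5552)
  i=3: -0.1733·4.0533 − -5.0177·4.8008 = +23.3865 (running +55.9418)
  i=4: -5.0177·-0.1529 − -4.3018·4.0533 = +18.2033 (running +74.1451)
  i=5: -4.3018·-2.3402 − -1.4061·-0.1529 = +9.8522 (running +83.9973)
  i=6: -1.4061·-4.3833 − 2.4309·-2.3402 = +11.8521 (running +95.8494)
  i=7: 2.4309·-2.5422 − 5.8508·-4.3833 = +19.4658 (running +115.3152)
  i=8: 5.8508·1.9458 − 4.8891·-2.5422 = +23.8140 (running +139.1292)
Area = |Σ|/2 = |139.1292|/2 = 69.5646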